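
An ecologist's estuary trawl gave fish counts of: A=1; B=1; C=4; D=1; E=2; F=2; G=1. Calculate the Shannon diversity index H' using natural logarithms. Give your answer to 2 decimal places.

1.79

Total N = 1+1+4+1+2+2+1 = 12, so the proportions are 0.0833, 0.0833, 0.3333, 0.0833, 0.1667, 0.1667, 0.0833 (working shown to 4 dp, full precision carried).
Each pᵢ ln pᵢ term: 0.0833×(-2.4849)=-0.2071, 0.0833×(-2.4849)=-0.2071, 0.3333×(-1.0986)=-0.3662, 0.0833×(-2.4849)=-0.2071, 0.1667×(-1.7918)=-0.2986, 0.1667×(-1.7918)=-0.2986, 0.0833×(-2.4849)=-0.2071.
Sum = -1.7918, so H' = 1.79.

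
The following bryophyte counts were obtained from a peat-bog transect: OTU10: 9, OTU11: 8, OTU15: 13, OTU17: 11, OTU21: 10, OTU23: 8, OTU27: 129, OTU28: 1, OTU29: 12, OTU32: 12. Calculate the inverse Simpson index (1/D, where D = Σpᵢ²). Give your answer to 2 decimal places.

2.59

Total N = 9+8+13+11+10+8+129+1+12+12 = 213, so the proportions are 0.04225, 0.03756, 0.06103, 0.05164, 0.04695, 0.03756, 0.60563, 0.00469, 0.05634, 0.05634 (working shown to 5 dp, full precision carried).
D = 0.04225² + 0.03756² + 0.06103² + 0.05164² + 0.04695² + 0.03756² + 0.60563² + 0.00469² + 0.05634² + 0.05634² = 0.00179 + 0.00141 + 0.00373 + 0.00267 + 0.00220 + 0.00141 + 0.36679 + 0.00002 + 0.00317 + 0.00317 = 0.38637.
So 1/D = 2.5882, i.e. 2.59 to 2 decimal places.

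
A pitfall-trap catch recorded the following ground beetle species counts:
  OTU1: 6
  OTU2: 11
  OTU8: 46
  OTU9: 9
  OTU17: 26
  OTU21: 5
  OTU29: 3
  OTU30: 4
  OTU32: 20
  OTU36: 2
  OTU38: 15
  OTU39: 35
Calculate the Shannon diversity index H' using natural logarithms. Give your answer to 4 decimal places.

2.1217

Total N = 6+11+46+9+26+5+3+4+20+2+15+35 = 182, so the proportions are 0.032967, 0.06044, 0.252747, 0.049451, 0.142857, 0.027473, 0.016484, 0.021978, 0.10989, 0.010989, 0.082418, 0.192308 (working shown to 6 dp, full precision carried).
Each pᵢ ln pᵢ term: 0.032967×(-3.412247)=-0.112492, 0.06044×(-2.806111)=-0.169600, 0.252747×(-1.375365)=-0.347620, 0.049451×(-3.006782)=-0.148687, 0.142857×(-1.945910)=-0.277987, 0.027473×(-3.594569)=-0.098752, 0.016484×(-4.105394)=-0.067671, 0.021978×(-3.817712)=-0.083906, 0.10989×(-2.208274)=-0.242668, 0.010989×(-4.510860)=-0.049570, 0.082418×(-2.495956)=-0.205711, 0.192308×(-1.648659)=-0.317050.
Sum = -2.121713, so H' = 2.1217.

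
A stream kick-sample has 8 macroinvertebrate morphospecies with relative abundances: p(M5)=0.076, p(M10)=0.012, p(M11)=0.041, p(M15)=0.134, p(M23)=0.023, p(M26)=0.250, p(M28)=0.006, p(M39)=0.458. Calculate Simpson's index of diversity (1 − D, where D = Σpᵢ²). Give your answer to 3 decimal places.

D = 0.076² + 0.012² + 0.041² + 0.134² + 0.023² + 0.25² + 0.006² + 0.458² = 0.00578 + 0.00014 + 0.00168 + 0.01796 + 0.00053 + 0.06250 + 0.00004 + 0.20976 = 0.29839 (working shown to 5 dp, full precision carried).
So 1 − D = 0.70161, i.e. 0.702 to 3 decimal places.

0.702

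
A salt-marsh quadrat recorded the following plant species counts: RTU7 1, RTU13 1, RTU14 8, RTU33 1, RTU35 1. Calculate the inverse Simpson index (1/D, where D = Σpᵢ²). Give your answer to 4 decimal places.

2.1176

Total N = 1+1+8+1+1 = 12, so the proportions are 0.0833333, 0.0833333, 0.6666667, 0.0833333, 0.0833333 (working shown to 7 dp, full precision carried).
D = 0.0833333² + 0.0833333² + 0.6666667² + 0.0833333² + 0.0833333² = 0.0069444 + 0.0069444 + 0.4444444 + 0.0069444 + 0.0069444 = 0.4722222.
So 1/D = 2.117647, i.e. 2.1176 to 4 decimal places.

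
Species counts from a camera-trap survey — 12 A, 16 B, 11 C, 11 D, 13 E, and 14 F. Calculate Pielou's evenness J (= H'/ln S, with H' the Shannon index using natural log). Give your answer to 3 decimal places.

0.995

Total N = 12+16+11+11+13+14 = 77, so the proportions are 0.15584, 0.20779, 0.14286, 0.14286, 0.16883, 0.18182 (working shown to 5 dp, full precision carried).
H' = −Σ pᵢ ln pᵢ = −((-0.28970) + (-0.32649) + (-0.27799) + (-0.27799) + (-0.30033) + (-0.30995)) = 1.78244.
With S = 6 species, ln S = 1.79176, so J = 1.78244/1.79176 = 0.99480, i.e. 0.995 to 3 decimal places.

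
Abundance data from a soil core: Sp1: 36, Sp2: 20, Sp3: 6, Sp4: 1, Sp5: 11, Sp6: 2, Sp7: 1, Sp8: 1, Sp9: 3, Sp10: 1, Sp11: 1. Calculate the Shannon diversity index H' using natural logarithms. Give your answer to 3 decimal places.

Total N = 36+20+6+1+11+2+1+1+3+1+1 = 83, so the proportions are 0.43373, 0.24096, 0.07229, 0.01205, 0.13253, 0.0241, 0.01205, 0.01205, 0.03614, 0.01205, 0.01205 (working shown to 5 dp, full precision carried).
Each pᵢ ln pᵢ term: 0.43373×(-0.83532)=-0.36231, 0.24096×(-1.42311)=-0.34292, 0.07229×(-2.62708)=-0.18991, 0.01205×(-4.41884)=-0.05324, 0.13253×(-2.02095)=-0.26784, 0.0241×(-3.72569)=-0.08978, 0.01205×(-4.41884)=-0.05324, 0.01205×(-4.41884)=-0.05324, 0.03614×(-3.32023)=-0.12001, 0.01205×(-4.41884)=-0.05324, 0.01205×(-4.41884)=-0.05324.
Sum = -1.63895, so H' = 1.639.

1.639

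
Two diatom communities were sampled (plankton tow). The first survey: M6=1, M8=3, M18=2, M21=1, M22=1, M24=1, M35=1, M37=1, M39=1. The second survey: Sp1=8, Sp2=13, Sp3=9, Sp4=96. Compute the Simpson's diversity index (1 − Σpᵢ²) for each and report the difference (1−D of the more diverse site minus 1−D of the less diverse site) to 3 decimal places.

The first survey: N=12, proportions 0.08333, 0.25, 0.16667, 0.08333, 0.08333, 0.08333, 0.08333, 0.08333, 0.08333, giving 1−D = 0.86111 (working shown to 5 dp, full precision carried).
The second survey: N=126, proportions 0.06349, 0.10317, 0.07143, 0.7619, giving 1−D = 0.39972.
Difference = |0.86111 − 0.39972| = 0.46139, i.e. 0.461 to 3 decimal places.

0.461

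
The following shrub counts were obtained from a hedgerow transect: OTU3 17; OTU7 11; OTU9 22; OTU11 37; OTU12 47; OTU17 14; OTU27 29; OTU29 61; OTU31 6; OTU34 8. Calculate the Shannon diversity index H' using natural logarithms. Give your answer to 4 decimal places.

2.0776

Total N = 17+11+22+37+47+14+29+61+6+8 = 252, so the proportions are 0.06746, 0.043651, 0.087302, 0.146825, 0.186508, 0.055556, 0.115079, 0.242063, 0.02381, 0.031746 (working shown to 6 dp, full precision carried).
Each pᵢ ln pᵢ term: 0.06746×(-2.696216)=-0.181888, 0.043651×(-3.131534)=-0.136694, 0.087302×(-2.438387)=-0.212875, 0.146825×(-1.918511)=-0.281686, 0.186508×(-1.679281)=-0.313199, 0.055556×(-2.890372)=-0.160576, 0.115079×(-2.162133)=-0.248817, 0.242063×(-1.418555)=-0.343380, 0.02381×(-3.737670)=-0.088992, 0.031746×(-3.449988)=-0.109523.
Sum = -2.077631, so H' = 2.0776.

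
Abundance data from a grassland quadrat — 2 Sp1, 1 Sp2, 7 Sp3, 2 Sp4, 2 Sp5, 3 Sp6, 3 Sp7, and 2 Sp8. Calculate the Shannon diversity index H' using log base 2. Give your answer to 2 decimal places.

2.77

Total N = 2+1+7+2+2+3+3+2 = 22, so the proportions are 0.0909, 0.0455, 0.3182, 0.0909, 0.0909, 0.1364, 0.1364, 0.0909 (working shown to 4 dp, full precision carried).
Each pᵢ log₂ pᵢ term: 0.0909×(-3.4594)=-0.3145, 0.0455×(-4.4594)=-0.2027, 0.3182×(-1.6521)=-0.5257, 0.0909×(-3.4594)=-0.3145, 0.0909×(-3.4594)=-0.3145, 0.1364×(-2.8745)=-0.3920, 0.1364×(-2.8745)=-0.3920, 0.0909×(-3.4594)=-0.3145.
Sum = -2.7703, so H' = 2.77.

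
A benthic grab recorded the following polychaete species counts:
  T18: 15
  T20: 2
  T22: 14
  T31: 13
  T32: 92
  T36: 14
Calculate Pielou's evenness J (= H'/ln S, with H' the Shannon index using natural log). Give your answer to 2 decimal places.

0.69

Total N = 15+2+14+13+92+14 = 150, so the proportions are 0.1, 0.0133, 0.0933, 0.0867, 0.6133, 0.0933 (working shown to 4 dp, full precision carried).
H' = −Σ pᵢ ln pᵢ = −((-0.2303) + (-0.0576) + (-0.2213) + (-0.2120) + (-0.2998) + (-0.2213)) = 1.2423.
With S = 6 species, ln S = 1.7918, so J = 1.2423/1.7918 = 0.6933, i.e. 0.69 to 2 decimal places.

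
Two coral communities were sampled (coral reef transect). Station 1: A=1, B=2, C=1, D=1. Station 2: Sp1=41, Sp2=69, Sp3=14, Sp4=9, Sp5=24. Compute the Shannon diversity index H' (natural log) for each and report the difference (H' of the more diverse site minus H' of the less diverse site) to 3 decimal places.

0.046

Station 1: N=5, proportions 0.2, 0.4, 0.2, 0.2, giving H' = 1.33218 (working shown to 5 dp, full precision carried).
Station 2: N=157, proportions 0.26115, 0.43949, 0.08917, 0.05732, 0.15287, giving H' = 1.37851.
Difference = |1.33218 − 1.37851| = 0.04633, i.e. 0.046 to 3 decimal places.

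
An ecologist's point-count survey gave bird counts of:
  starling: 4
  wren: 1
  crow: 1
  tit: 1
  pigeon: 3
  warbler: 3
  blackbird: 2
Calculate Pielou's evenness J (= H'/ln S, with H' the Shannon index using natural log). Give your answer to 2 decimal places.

0.93

Total N = 4+1+1+1+3+3+2 = 15, so the proportions are 0.2667, 0.0667, 0.0667, 0.0667, 0.2, 0.2, 0.1333 (working shown to 4 dp, full precision carried).
H' = −Σ pᵢ ln pᵢ = −((-0.3525) + (-0.1805) + (-0.1805) + (-0.1805) + (-0.3219) + (-0.3219) + (-0.2687)) = 1.8065.
With S = 7 species, ln S = 1.9459, so J = 1.8065/1.9459 = 0.9284, i.e. 0.93 to 2 decimal places.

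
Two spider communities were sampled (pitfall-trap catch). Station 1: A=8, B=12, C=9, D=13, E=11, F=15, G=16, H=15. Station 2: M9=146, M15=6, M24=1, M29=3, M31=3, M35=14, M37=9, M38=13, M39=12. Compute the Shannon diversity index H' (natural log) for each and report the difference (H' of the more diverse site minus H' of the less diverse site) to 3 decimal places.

0.899

Station 1: N=99, proportions 0.080808, 0.121212, 0.090909, 0.131313, 0.111111, 0.151515, 0.161616, 0.151515, giving H' = 2.054175 (working shown to 6 dp, full precision carried).
Station 2: N=207, proportions 0.705314, 0.028986, 0.004831, 0.014493, 0.014493, 0.067633, 0.043478, 0.062802, 0.057971, giving H' = 1.154778.
Difference = |2.054175 − 1.154778| = 0.899397, i.e. 0.899 to 3 decimal places.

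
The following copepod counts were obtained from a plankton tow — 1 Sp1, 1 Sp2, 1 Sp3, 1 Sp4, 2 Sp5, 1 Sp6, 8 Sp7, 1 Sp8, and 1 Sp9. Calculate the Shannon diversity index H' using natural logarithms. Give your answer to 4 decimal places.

1.7731

Total N = 1+1+1+1+2+1+8+1+1 = 17, so the proportions are 0.058824, 0.058824, 0.058824, 0.058824, 0.117647, 0.058824, 0.470588, 0.058824, 0.058824 (working shown to 6 dp, full precision carried).
Each pᵢ ln pᵢ term: 0.058824×(-2.833213)=-0.166660, 0.058824×(-2.833213)=-0.166660, 0.058824×(-2.833213)=-0.166660, 0.058824×(-2.833213)=-0.166660, 0.117647×(-2.140066)=-0.251772, 0.058824×(-2.833213)=-0.166660, 0.470588×(-0.753772)=-0.354716, 0.058824×(-2.833213)=-0.166660, 0.058824×(-2.833213)=-0.166660.
Sum = -1.773106, so H' = 1.7731.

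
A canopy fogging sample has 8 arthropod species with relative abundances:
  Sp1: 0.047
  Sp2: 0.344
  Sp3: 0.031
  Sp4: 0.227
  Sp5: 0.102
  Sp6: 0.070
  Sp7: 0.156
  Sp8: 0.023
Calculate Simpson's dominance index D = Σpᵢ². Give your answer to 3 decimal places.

0.213

D = 0.047² + 0.344² + 0.031² + 0.227² + 0.102² + 0.07² + 0.156² + 0.023² = 0.00221 + 0.11834 + 0.00096 + 0.05153 + 0.01040 + 0.00490 + 0.02434 + 0.00053 = 0.21320 (working shown to 5 dp, full precision carried).
To 3 decimal places, D = 0.213.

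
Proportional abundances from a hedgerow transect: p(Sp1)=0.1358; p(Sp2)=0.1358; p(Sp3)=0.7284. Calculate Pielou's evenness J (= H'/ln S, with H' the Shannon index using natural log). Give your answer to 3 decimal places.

H' = −Σ pᵢ ln pᵢ = −((-0.27113) + (-0.27113) + (-0.23083)) = 0.77310 (working shown to 5 dp, full precision carried).
With S = 3 species, ln S = 1.09861, so J = 0.77310/1.09861 = 0.70371, i.e. 0.704 to 3 decimal places.

0.704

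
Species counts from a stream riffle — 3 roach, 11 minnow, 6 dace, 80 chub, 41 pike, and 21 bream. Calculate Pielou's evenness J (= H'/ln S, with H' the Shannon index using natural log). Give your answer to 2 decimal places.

0.75

Total N = 3+11+6+80+41+21 = 162, so the proportions are 0.0185, 0.0679, 0.037, 0.4938, 0.2531, 0.1296 (working shown to 4 dp, full precision carried).
H' = −Σ pᵢ ln pᵢ = −((-0.0739) + (-0.1826) + (-0.1221) + (-0.3484) + (-0.3477) + (-0.2648)) = 1.3396.
With S = 6 species, ln S = 1.7918, so J = 1.3396/1.7918 = 0.7476, i.e. 0.75 to 2 decimal places.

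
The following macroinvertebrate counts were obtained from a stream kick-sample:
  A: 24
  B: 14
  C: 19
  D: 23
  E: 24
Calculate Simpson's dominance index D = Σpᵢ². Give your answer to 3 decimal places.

Total N = 24+14+19+23+24 = 104, so the proportions are 0.23077, 0.13462, 0.18269, 0.22115, 0.23077 (working shown to 5 dp, full precision carried).
D = 0.23077² + 0.13462² + 0.18269² + 0.22115² + 0.23077² = 0.05325 + 0.01812 + 0.03338 + 0.04891 + 0.05325 = 0.20692.
To 3 decimal places, D = 0.207.

0.207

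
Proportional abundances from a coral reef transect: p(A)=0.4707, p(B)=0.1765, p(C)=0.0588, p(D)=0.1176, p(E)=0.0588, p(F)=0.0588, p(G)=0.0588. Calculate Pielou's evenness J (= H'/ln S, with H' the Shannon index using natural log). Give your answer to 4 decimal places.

H' = −Σ pᵢ ln pᵢ = −((-0.354689) + (-0.306128) + (-0.166616) + (-0.251719) + (-0.166616) + (-0.166616) + (-0.166616)) = 1.579001 (working shown to 6 dp, full precision carried).
With S = 7 species, ln S = 1.945910, so J = 1.579001/1.945910 = 0.811446, i.e. 0.8114 to 4 decimal places.

0.8114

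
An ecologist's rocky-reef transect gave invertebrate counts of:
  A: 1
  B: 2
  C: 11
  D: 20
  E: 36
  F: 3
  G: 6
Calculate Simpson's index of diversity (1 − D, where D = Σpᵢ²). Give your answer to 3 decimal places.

Total N = 1+2+11+20+36+3+6 = 79, so the proportions are 0.01266, 0.02532, 0.13924, 0.25316, 0.4557, 0.03797, 0.07595 (working shown to 5 dp, full precision carried).
D = 0.01266² + 0.02532² + 0.13924² + 0.25316² + 0.4557² + 0.03797² + 0.07595² = 0.00016 + 0.00064 + 0.01939 + 0.06409 + 0.20766 + 0.00144 + 0.00577 = 0.29915.
So 1 − D = 0.70085, i.e. 0.701 to 3 decimal places.

0.701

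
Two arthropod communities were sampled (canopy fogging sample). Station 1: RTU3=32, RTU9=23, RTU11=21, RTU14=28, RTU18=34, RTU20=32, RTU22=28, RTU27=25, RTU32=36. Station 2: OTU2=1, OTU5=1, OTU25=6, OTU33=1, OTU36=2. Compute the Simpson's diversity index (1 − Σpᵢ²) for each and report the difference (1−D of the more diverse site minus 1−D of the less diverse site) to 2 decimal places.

Station 1: N=259, proportions 0.123552, 0.088803, 0.081081, 0.108108, 0.131274, 0.123552, 0.108108, 0.096525, 0.138996, giving 1−D = 0.885765 (working shown to 6 dp, full precision carried).
Station 2: N=11, proportions 0.090909, 0.090909, 0.545455, 0.090909, 0.181818, giving 1−D = 0.644628.
Difference = |0.885765 − 0.644628| = 0.241137, i.e. 0.24 to 2 decimal places.

0.24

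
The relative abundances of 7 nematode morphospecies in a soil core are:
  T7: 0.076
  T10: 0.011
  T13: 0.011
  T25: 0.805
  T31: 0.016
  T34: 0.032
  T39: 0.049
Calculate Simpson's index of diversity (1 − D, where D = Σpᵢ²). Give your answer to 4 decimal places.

D = 0.076² + 0.011² + 0.011² + 0.805² + 0.016² + 0.032² + 0.049² = 0.005776 + 0.000121 + 0.000121 + 0.648025 + 0.000256 + 0.001024 + 0.002401 = 0.657724 (working shown to 6 dp, full precision carried).
So 1 − D = 0.342276, i.e. 0.3423 to 4 decimal places.

0.3423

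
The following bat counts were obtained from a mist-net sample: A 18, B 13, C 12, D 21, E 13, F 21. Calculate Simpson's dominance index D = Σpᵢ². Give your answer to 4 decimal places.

0.1758

Total N = 18+13+12+21+13+21 = 98, so the proportions are 0.183673, 0.132653, 0.122449, 0.214286, 0.132653, 0.214286 (working shown to 6 dp, full precision carried).
D = 0.183673² + 0.132653² + 0.122449² + 0.214286² + 0.132653² + 0.214286² = 0.033736 + 0.017597 + 0.014994 + 0.045918 + 0.017597 + 0.045918 = 0.175760.
To 4 decimal places, D = 0.1758.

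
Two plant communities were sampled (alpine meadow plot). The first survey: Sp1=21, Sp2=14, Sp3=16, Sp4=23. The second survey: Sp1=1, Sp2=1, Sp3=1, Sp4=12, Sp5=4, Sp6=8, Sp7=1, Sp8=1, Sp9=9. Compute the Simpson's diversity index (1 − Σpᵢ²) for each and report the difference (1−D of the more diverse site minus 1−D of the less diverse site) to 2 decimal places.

The first survey: N=74, proportions 0.2837838, 0.1891892, 0.2162162, 0.3108108, giving 1−D = 0.7403214 (working shown to 7 dp, full precision carried).
The second survey: N=38, proportions 0.0263158, 0.0263158, 0.0263158, 0.3157895, 0.1052632, 0.2105263, 0.0263158, 0.0263158, 0.2368421, giving 1−D = 0.7853186.
Difference = |0.7403214 − 0.7853186| = 0.0449972, i.e. 0.04 to 2 decimal places.

0.04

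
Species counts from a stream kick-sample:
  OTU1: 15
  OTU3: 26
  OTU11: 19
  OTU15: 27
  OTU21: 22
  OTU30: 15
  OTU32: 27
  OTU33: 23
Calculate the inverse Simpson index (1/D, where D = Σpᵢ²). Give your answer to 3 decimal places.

7.649

Total N = 15+26+19+27+22+15+27+23 = 174, so the proportions are 0.0862069, 0.1494253, 0.1091954, 0.1551724, 0.1264368, 0.0862069, 0.1551724, 0.1321839 (working shown to 7 dp, full precision carried).
D = 0.0862069² + 0.1494253² + 0.1091954² + 0.1551724² + 0.1264368² + 0.0862069² + 0.1551724² + 0.1321839² = 0.0074316 + 0.0223279 + 0.0119236 + 0.0240785 + 0.0159863 + 0.0074316 + 0.0240785 + 0.0174726 = 0.1307306.
So 1/D = 7.64932, i.e. 7.649 to 3 decimal places.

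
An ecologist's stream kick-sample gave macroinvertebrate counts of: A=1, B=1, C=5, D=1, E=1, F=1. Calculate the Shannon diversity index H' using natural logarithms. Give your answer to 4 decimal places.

Total N = 1+1+5+1+1+1 = 10, so the proportions are 0.1, 0.1, 0.5, 0.1, 0.1, 0.1 (working shown to 6 dp, full precision carried).
Each pᵢ ln pᵢ term: 0.1×(-2.302585)=-0.230259, 0.1×(-2.302585)=-0.230259, 0.5×(-0.693147)=-0.346574, 0.1×(-2.302585)=-0.230259, 0.1×(-2.302585)=-0.230259, 0.1×(-2.302585)=-0.230259.
Sum = -1.497866, so H' = 1.4979.

1.4979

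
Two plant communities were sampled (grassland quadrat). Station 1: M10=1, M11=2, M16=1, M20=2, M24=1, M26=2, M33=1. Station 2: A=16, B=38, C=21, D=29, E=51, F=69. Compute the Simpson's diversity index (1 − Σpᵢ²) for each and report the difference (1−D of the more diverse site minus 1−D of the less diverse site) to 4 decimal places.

0.0462

Station 1: N=10, proportions 0.1, 0.2, 0.1, 0.2, 0.1, 0.2, 0.1, giving 1−D = 0.840000 (working shown to 6 dp, full precision carried).
Station 2: N=224, proportions 0.071429, 0.169643, 0.09375, 0.129464, 0.227679, 0.308036, giving 1−D = 0.793846.
Difference = |0.840000 − 0.793846| = 0.046154, i.e. 0.0462 to 4 decimal places.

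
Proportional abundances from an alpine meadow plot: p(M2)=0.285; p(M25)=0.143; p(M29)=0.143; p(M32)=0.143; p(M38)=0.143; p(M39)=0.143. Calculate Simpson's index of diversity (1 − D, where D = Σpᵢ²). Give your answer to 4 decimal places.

0.8165

D = 0.285² + 0.143² + 0.143² + 0.143² + 0.143² + 0.143² = 0.081225 + 0.020449 + 0.020449 + 0.020449 + 0.020449 + 0.020449 = 0.183470 (working shown to 6 dp, full precision carried).
So 1 − D = 0.816530, i.e. 0.8165 to 4 decimal places.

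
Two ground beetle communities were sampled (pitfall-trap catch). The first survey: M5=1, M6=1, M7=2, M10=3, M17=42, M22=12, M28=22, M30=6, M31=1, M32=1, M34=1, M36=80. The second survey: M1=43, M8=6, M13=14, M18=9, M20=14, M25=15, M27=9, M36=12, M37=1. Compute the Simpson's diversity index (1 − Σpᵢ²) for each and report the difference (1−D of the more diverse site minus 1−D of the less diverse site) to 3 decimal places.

The first survey: N=172, proportions 0.00581, 0.00581, 0.01163, 0.01744, 0.24419, 0.06977, 0.12791, 0.03488, 0.00581, 0.00581, 0.00581, 0.46512, giving 1−D = 0.70099 (working shown to 5 dp, full precision carried).
The second survey: N=123, proportions 0.34959, 0.04878, 0.11382, 0.07317, 0.11382, 0.12195, 0.07317, 0.09756, 0.00813, giving 1−D = 0.81433.
Difference = |0.70099 − 0.81433| = 0.11334, i.e. 0.113 to 3 decimal places.

0.113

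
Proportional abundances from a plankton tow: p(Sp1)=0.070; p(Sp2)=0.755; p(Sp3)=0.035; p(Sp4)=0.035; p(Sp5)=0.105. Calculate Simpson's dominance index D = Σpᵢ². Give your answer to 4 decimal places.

D = 0.07² + 0.755² + 0.035² + 0.035² + 0.105² = 0.004900 + 0.570025 + 0.001225 + 0.001225 + 0.011025 = 0.588400 (working shown to 6 dp, full precision carried).
To 4 decimal places, D = 0.5884.

0.5884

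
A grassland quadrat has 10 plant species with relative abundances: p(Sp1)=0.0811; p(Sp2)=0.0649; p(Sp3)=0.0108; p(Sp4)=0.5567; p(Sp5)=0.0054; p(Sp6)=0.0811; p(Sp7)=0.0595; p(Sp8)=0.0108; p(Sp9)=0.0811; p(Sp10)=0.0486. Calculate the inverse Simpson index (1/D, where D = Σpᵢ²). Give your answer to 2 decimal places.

2.94

D = 0.0811² + 0.0649² + 0.0108² + 0.5567² + 0.0054² + 0.0811² + 0.0595² + 0.0108² + 0.0811² + 0.0486² = 0.00658 + 0.00421 + 0.00012 + 0.30991 + 0.00003 + 0.00658 + 0.00354 + 0.00012 + 0.00658 + 0.00236 = 0.34002 (working shown to 5 dp, full precision carried).
So 1/D = 2.9410, i.e. 2.94 to 2 decimal places.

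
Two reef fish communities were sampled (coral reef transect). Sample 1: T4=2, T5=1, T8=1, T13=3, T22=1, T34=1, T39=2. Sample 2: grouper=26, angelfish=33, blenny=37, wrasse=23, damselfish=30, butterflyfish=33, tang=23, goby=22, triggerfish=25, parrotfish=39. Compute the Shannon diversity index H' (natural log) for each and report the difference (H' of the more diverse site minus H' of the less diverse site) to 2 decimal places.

Sample 1: N=11, proportions 0.1818, 0.0909, 0.0909, 0.2727, 0.0909, 0.0909, 0.1818, giving H' = 1.8462 (working shown to 4 dp, full precision carried).
Sample 2: N=291, proportions 0.0893, 0.1134, 0.1271, 0.079, 0.1031, 0.1134, 0.079, 0.0756, 0.0859, 0.134, giving H' = 2.2826.
Difference = |1.8462 − 2.2826| = 0.4364, i.e. 0.44 to 2 decimal places.

0.44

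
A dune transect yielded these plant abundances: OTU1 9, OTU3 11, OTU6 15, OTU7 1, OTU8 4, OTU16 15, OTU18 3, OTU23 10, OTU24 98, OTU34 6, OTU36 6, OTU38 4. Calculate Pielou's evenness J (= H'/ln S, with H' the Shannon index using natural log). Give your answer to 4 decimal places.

0.6888

Total N = 9+11+15+1+4+15+3+10+98+6+6+4 = 182, so the proportions are 0.049451, 0.06044, 0.082418, 0.005495, 0.021978, 0.082418, 0.016484, 0.054945, 0.538462, 0.032967, 0.032967, 0.021978 (working shown to 6 dp, full precision carried).
H' = −Σ pᵢ ln pᵢ = −((-0.148687) + (-0.169600) + (-0.205711) + (-0.028593) + (-0.083906) + (-0.205711) + (-0.067671) + (-0.159419) + (-0.333329) + (-0.112492) + (-0.112492) + (-0.083906)) = 1.711516.
With S = 12 species, ln S = 2.484907, so J = 1.711516/2.484907 = 0.688765, i.e. 0.6888 to 4 decimal places.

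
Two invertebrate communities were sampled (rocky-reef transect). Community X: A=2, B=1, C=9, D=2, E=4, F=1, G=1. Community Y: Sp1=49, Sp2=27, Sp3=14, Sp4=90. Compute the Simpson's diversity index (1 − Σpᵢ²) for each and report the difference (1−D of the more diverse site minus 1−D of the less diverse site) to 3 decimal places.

0.083

Community X: N=20, proportions 0.1, 0.05, 0.45, 0.1, 0.2, 0.05, 0.05, giving 1−D = 0.73000 (working shown to 5 dp, full precision carried).
Community Y: N=180, proportions 0.27222, 0.15, 0.07778, 0.5, giving 1−D = 0.64735.
Difference = |0.73000 − 0.64735| = 0.08265, i.e. 0.083 to 3 decimal places.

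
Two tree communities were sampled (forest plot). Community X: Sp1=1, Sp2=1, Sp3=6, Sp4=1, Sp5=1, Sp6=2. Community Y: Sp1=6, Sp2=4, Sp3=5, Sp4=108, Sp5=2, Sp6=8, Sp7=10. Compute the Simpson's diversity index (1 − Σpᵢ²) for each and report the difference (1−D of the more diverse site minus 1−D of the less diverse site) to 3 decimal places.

0.277

Community X: N=12, proportions 0.08333, 0.08333, 0.5, 0.08333, 0.08333, 0.16667, giving 1−D = 0.69444 (working shown to 5 dp, full precision carried).
Community Y: N=143, proportions 0.04196, 0.02797, 0.03497, 0.75524, 0.01399, 0.05594, 0.06993, giving 1−D = 0.41762.
Difference = |0.69444 − 0.41762| = 0.27682, i.e. 0.277 to 3 decimal places.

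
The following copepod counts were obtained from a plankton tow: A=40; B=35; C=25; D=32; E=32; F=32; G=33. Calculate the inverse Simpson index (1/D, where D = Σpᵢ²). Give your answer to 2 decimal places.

Total N = 40+35+25+32+32+32+33 = 229, so the proportions are 0.174672, 0.152838, 0.10917, 0.139738, 0.139738, 0.139738, 0.144105 (working shown to 6 dp, full precision carried).
D = 0.174672² + 0.152838² + 0.10917² + 0.139738² + 0.139738² + 0.139738² + 0.144105² = 0.030510 + 0.023360 + 0.011918 + 0.019527 + 0.019527 + 0.019527 + 0.020766 = 0.145135.
So 1/D = 6.8902, i.e. 6.89 to 2 decimal places.

6.89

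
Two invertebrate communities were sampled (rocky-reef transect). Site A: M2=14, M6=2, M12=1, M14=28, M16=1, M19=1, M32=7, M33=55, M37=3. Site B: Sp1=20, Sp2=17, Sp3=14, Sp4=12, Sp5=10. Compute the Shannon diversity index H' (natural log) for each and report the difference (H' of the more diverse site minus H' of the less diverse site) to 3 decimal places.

0.156

Site A: N=112, proportions 0.125, 0.01786, 0.00893, 0.25, 0.00893, 0.00893, 0.0625, 0.49107, 0.02679, giving H' = 1.42425 (working shown to 5 dp, full precision carried).
Site B: N=73, proportions 0.27397, 0.23288, 0.19178, 0.16438, 0.13699, giving H' = 1.57990.
Difference = |1.42425 − 1.57990| = 0.15565, i.e. 0.156 to 3 decimal places.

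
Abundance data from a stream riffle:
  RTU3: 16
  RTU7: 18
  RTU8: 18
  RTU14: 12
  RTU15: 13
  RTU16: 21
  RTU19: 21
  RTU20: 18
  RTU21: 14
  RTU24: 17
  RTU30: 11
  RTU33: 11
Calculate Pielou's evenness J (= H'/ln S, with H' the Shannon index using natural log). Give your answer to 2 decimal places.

0.99

Total N = 16+18+18+12+13+21+21+18+14+17+11+11 = 190, so the proportions are 0.0842, 0.0947, 0.0947, 0.0632, 0.0684, 0.1105, 0.1105, 0.0947, 0.0737, 0.0895, 0.0579, 0.0579 (working shown to 4 dp, full precision carried).
H' = −Σ pᵢ ln pᵢ = −((-0.2084) + (-0.2233) + (-0.2233) + (-0.1744) + (-0.1835) + (-0.2434) + (-0.2434) + (-0.2233) + (-0.1922) + (-0.2160) + (-0.1649) + (-0.1649)) = 2.4610.
With S = 12 species, ln S = 2.4849, so J = 2.4610/2.4849 = 0.9904, i.e. 0.99 to 2 decimal places.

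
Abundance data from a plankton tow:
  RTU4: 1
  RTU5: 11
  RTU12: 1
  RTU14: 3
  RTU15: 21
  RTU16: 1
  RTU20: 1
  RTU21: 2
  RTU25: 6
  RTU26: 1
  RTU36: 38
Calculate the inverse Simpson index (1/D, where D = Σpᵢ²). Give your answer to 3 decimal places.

3.590

Total N = 1+11+1+3+21+1+1+2+6+1+38 = 86, so the proportions are 0.0116279, 0.127907, 0.0116279, 0.0348837, 0.244186, 0.0116279, 0.0116279, 0.0232558, 0.0697674, 0.0116279, 0.4418605 (working shown to 7 dp, full precision carried).
D = 0.0116279² + 0.127907² + 0.0116279² + 0.0348837² + 0.244186² + 0.0116279² + 0.0116279² + 0.0232558² + 0.0697674² + 0.0116279² + 0.4418605² = 0.0001352 + 0.0163602 + 0.0001352 + 0.0012169 + 0.0596268 + 0.0001352 + 0.0001352 + 0.0005408 + 0.0048675 + 0.0001352 + 0.1952407 = 0.2785289.
So 1/D = 3.59029, i.e. 3.590 to 3 decimal places.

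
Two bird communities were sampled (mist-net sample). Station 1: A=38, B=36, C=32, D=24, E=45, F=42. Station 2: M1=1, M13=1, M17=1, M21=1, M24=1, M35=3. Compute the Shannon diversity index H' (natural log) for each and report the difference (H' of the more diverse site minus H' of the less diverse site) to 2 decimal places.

0.11

Station 1: N=217, proportions 0.17512, 0.1659, 0.14747, 0.1106, 0.20737, 0.19355, giving H' = 1.77301 (working shown to 5 dp, full precision carried).
Station 2: N=8, proportions 0.125, 0.125, 0.125, 0.125, 0.125, 0.375, giving H' = 1.66746.
Difference = |1.77301 − 1.66746| = 0.10555, i.e. 0.11 to 2 decimal places.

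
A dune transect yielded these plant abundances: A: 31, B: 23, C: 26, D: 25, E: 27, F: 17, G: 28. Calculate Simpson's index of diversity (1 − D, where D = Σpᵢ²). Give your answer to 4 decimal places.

0.8534

Total N = 31+23+26+25+27+17+28 = 177, so the proportions are 0.175141, 0.129944, 0.146893, 0.141243, 0.152542, 0.096045, 0.158192 (working shown to 6 dp, full precision carried).
D = 0.175141² + 0.129944² + 0.146893² + 0.141243² + 0.152542² + 0.096045² + 0.158192² = 0.030674 + 0.016885 + 0.021577 + 0.019950 + 0.023269 + 0.009225 + 0.025025 = 0.146605.
So 1 − D = 0.853395, i.e. 0.8534 to 4 decimal places.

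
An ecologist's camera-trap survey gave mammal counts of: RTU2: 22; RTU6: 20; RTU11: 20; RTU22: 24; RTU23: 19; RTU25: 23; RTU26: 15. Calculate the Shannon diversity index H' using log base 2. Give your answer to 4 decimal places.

2.7936

Total N = 22+20+20+24+19+23+15 = 143, so the proportions are 0.153846, 0.13986, 0.13986, 0.167832, 0.132867, 0.160839, 0.104895 (working shown to 6 dp, full precision carried).
Each pᵢ log₂ pᵢ term: 0.153846×(-2.700440)=-0.415452, 0.13986×(-2.837943)=-0.396915, 0.13986×(-2.837943)=-0.396915, 0.167832×(-2.574909)=-0.432153, 0.132867×(-2.911944)=-0.386902, 0.160839×(-2.636309)=-0.424022, 0.104895×(-3.252981)=-0.341222.
Sum = -2.793580, so H' = 2.7936.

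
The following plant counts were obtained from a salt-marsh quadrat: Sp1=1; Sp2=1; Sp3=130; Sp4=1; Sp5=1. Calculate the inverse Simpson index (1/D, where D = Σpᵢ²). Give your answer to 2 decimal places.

Total N = 1+1+130+1+1 = 134, so the proportions are 0.00746, 0.00746, 0.97015, 0.00746, 0.00746 (working shown to 5 dp, full precision carried).
D = 0.00746² + 0.00746² + 0.97015² + 0.00746² + 0.00746² = 0.00006 + 0.00006 + 0.94119 + 0.00006 + 0.00006 = 0.94141.
So 1/D = 1.0622, i.e. 1.06 to 2 decimal places.

1.06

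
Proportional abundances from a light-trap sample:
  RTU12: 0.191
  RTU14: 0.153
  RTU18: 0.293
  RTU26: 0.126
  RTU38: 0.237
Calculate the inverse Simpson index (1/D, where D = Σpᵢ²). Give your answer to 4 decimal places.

D = 0.191² + 0.153² + 0.293² + 0.126² + 0.237² = 0.03648100 + 0.02340900 + 0.08584900 + 0.01587600 + 0.05616900 = 0.21778400 (working shown to 8 dp, full precision carried).
So 1/D = 4.591706, i.e. 4.5917 to 4 decimal places.

4.5917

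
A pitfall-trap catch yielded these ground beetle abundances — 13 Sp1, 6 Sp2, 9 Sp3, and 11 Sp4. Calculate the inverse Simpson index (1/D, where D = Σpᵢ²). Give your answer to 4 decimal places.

3.7371

Total N = 13+6+9+11 = 39, so the proportions are 0.33333333, 0.15384615, 0.23076923, 0.28205128 (working shown to 8 dp, full precision carried).
D = 0.33333333² + 0.15384615² + 0.23076923² + 0.28205128² = 0.11111111 + 0.02366864 + 0.05325444 + 0.07955293 = 0.26758711.
So 1/D = 3.737101, i.e. 3.7371 to 4 decimal places.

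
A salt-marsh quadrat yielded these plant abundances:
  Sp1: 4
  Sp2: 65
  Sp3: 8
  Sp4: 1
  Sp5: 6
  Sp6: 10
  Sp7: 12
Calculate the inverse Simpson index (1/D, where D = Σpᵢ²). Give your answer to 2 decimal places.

Total N = 4+65+8+1+6+10+12 = 106, so the proportions are 0.03774, 0.61321, 0.07547, 0.00943, 0.0566, 0.09434, 0.11321 (working shown to 5 dp, full precision carried).
D = 0.03774² + 0.61321² + 0.07547² + 0.00943² + 0.0566² + 0.09434² + 0.11321² = 0.00142 + 0.37602 + 0.00570 + 0.00009 + 0.00320 + 0.00890 + 0.01282 = 0.40815.
So 1/D = 2.4501, i.e. 2.45 to 2 decimal places.

2.45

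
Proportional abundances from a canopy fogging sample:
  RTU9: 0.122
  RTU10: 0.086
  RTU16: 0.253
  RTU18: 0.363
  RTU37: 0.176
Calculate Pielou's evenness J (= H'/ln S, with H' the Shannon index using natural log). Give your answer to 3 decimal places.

0.925

H' = −Σ pᵢ ln pᵢ = −((-0.25666) + (-0.21099) + (-0.34771) + (-0.36785) + (-0.30576)) = 1.48897 (working shown to 5 dp, full precision carried).
With S = 5 species, ln S = 1.60944, so J = 1.48897/1.60944 = 0.92515, i.e. 0.925 to 3 decimal places.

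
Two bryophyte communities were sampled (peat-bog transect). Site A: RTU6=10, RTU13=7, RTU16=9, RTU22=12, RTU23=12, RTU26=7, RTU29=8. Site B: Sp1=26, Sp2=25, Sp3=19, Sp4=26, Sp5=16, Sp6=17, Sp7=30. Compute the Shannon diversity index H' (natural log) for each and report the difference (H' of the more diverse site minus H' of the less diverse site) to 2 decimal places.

Site A: N=65, proportions 0.15385, 0.10769, 0.13846, 0.18462, 0.18462, 0.10769, 0.12308, giving H' = 1.92336 (working shown to 5 dp, full precision carried).
Site B: N=159, proportions 0.16352, 0.15723, 0.1195, 0.16352, 0.10063, 0.10692, 0.18868, giving H' = 1.92174.
Difference = |1.92336 − 1.92174| = 0.00162, i.e. 0.00 to 2 decimal places.

0.00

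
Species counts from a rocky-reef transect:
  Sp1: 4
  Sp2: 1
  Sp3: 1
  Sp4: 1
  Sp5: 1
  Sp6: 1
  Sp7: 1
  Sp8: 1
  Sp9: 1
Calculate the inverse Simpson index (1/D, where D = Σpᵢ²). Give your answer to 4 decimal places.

6.0000

Total N = 4+1+1+1+1+1+1+1+1 = 12, so the proportions are 0.33333333, 0.08333333, 0.08333333, 0.08333333, 0.08333333, 0.08333333, 0.08333333, 0.08333333, 0.08333333 (working shown to 8 dp, full precision carried).
D = 0.33333333² + 0.08333333² + 0.08333333² + 0.08333333² + 0.08333333² + 0.08333333² + 0.08333333² + 0.08333333² + 0.08333333² = 0.11111111 + 0.00694444 + 0.00694444 + 0.00694444 + 0.00694444 + 0.00694444 + 0.00694444 + 0.00694444 + 0.00694444 = 0.16666667.
So 1/D = 6.000000, i.e. 6.0000 to 4 decimal places.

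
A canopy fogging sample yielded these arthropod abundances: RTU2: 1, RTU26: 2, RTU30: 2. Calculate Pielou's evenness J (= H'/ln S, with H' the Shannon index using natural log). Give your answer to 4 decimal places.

0.9602

Total N = 1+2+2 = 5, so the proportions are 0.2, 0.4, 0.4 (working shown to 6 dp, full precision carried).
H' = −Σ pᵢ ln pᵢ = −((-0.321888) + (-0.366516) + (-0.366516)) = 1.054920.
With S = 3 species, ln S = 1.098612, so J = 1.054920/1.098612 = 0.960230, i.e. 0.9602 to 4 decimal places.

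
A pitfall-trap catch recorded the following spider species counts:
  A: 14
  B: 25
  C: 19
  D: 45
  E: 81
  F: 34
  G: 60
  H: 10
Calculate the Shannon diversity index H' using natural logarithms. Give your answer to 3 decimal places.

1.881

Total N = 14+25+19+45+81+34+60+10 = 288, so the proportions are 0.04861, 0.08681, 0.06597, 0.15625, 0.28125, 0.11806, 0.20833, 0.03472 (working shown to 5 dp, full precision carried).
Each pᵢ ln pᵢ term: 0.04861×(-3.02390)=-0.14700, 0.08681×(-2.44408)=-0.21216, 0.06597×(-2.71852)=-0.17935, 0.15625×(-1.85630)=-0.29005, 0.28125×(-1.26851)=-0.35677, 0.11806×(-2.13660)=-0.25224, 0.20833×(-1.56862)=-0.32679, 0.03472×(-3.36038)=-0.11668.
Sum = -1.88103, so H' = 1.881.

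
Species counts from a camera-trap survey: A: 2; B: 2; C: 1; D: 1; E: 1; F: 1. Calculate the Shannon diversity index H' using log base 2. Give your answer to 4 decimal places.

Total N = 2+2+1+1+1+1 = 8, so the proportions are 0.25, 0.25, 0.125, 0.125, 0.125, 0.125 (working shown to 6 dp, full precision carried).
Each pᵢ log₂ pᵢ term: 0.25×(-2.000000)=-0.500000, 0.25×(-2.000000)=-0.500000, 0.125×(-3.000000)=-0.375000, 0.125×(-3.000000)=-0.375000, 0.125×(-3.000000)=-0.375000, 0.125×(-3.000000)=-0.375000.
Sum = -2.500000, so H' = 2.5000.

2.5000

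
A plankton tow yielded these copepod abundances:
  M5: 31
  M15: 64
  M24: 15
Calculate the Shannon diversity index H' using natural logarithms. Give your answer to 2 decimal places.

0.94

Total N = 31+64+15 = 110, so the proportions are 0.2818, 0.5818, 0.1364 (working shown to 4 dp, full precision carried).
Each pᵢ ln pᵢ term: 0.2818×(-1.2665)=-0.3569, 0.5818×(-0.5416)=-0.3151, 0.1364×(-1.9924)=-0.2717.
Sum = -0.9437, so H' = 0.94.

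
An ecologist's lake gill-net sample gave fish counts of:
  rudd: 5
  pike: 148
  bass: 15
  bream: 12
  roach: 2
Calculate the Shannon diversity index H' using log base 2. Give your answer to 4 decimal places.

Total N = 5+148+15+12+2 = 182, so the proportions are 0.027473, 0.813187, 0.082418, 0.065934, 0.010989 (working shown to 6 dp, full precision carried).
Each pᵢ log₂ pᵢ term: 0.027473×(-5.185867)=-0.142469, 0.813187×(-0.298341)=-0.242607, 0.082418×(-3.600904)=-0.296778, 0.065934×(-3.922832)=-0.258648, 0.010989×(-6.507795)=-0.071514.
Sum = -1.012016, so H' = 1.0120.

1.0120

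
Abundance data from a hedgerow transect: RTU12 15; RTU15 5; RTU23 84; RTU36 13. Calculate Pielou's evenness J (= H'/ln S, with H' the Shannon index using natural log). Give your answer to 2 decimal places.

0.63

Total N = 15+5+84+13 = 117, so the proportions are 0.1282, 0.0427, 0.7179, 0.1111 (working shown to 4 dp, full precision carried).
H' = −Σ pᵢ ln pᵢ = −((-0.2633) + (-0.1347) + (-0.2379) + (-0.2441)) = 0.8801.
With S = 4 species, ln S = 1.3863, so J = 0.8801/1.3863 = 0.6349, i.e. 0.63 to 2 decimal places.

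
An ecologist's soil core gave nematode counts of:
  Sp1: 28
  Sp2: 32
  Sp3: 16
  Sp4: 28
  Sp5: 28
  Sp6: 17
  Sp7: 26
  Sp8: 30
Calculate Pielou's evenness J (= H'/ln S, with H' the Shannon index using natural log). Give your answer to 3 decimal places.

0.988

Total N = 28+32+16+28+28+17+26+30 = 205, so the proportions are 0.13659, 0.1561, 0.07805, 0.13659, 0.13659, 0.08293, 0.12683, 0.14634 (working shown to 5 dp, full precision carried).
H' = −Σ pᵢ ln pᵢ = −((-0.27191) + (-0.28992) + (-0.19906) + (-0.27191) + (-0.27191) + (-0.20647) + (-0.26189) + (-0.28124)) = 2.05432.
With S = 8 species, ln S = 2.07944, so J = 2.05432/2.07944 = 0.98792, i.e. 0.988 to 3 decimal places.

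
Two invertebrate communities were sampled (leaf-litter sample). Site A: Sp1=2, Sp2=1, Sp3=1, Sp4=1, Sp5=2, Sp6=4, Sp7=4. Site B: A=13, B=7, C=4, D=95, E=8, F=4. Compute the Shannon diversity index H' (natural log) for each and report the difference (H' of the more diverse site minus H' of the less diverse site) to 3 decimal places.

Site A: N=15, proportions 0.13333, 0.06667, 0.06667, 0.06667, 0.13333, 0.26667, 0.26667, giving H' = 1.78385 (working shown to 5 dp, full precision carried).
Site B: N=131, proportions 0.09924, 0.05344, 0.03053, 0.72519, 0.06107, 0.03053, giving H' = 1.00260.
Difference = |1.78385 − 1.00260| = 0.78125, i.e. 0.781 to 3 decimal places.

0.781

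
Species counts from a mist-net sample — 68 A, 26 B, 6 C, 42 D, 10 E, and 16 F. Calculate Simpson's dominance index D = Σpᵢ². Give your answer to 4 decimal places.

0.2642

Total N = 68+26+6+42+10+16 = 168, so the proportions are 0.404762, 0.154762, 0.035714, 0.25, 0.059524, 0.095238 (working shown to 6 dp, full precision carried).
D = 0.404762² + 0.154762² + 0.035714² + 0.25² + 0.059524² + 0.095238² = 0.163832 + 0.023951 + 0.001276 + 0.062500 + 0.003543 + 0.009070 = 0.264172.
To 4 decimal places, D = 0.2642.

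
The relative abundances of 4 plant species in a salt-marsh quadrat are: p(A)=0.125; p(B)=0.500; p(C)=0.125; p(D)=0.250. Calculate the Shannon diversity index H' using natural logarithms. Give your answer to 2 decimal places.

1.21

Each pᵢ ln pᵢ term (working shown to 4 dp, full precision carried): 0.125×(-2.0794)=-0.2599, 0.5×(-0.6931)=-0.3466, 0.125×(-2.0794)=-0.2599, 0.25×(-1.3863)=-0.3466.
Sum = -1.2130, so H' = 1.21.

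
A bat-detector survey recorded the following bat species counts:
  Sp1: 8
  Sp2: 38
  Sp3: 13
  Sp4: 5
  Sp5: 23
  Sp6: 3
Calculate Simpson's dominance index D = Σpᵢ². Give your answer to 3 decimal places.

0.277

Total N = 8+38+13+5+23+3 = 90, so the proportions are 0.08889, 0.42222, 0.14444, 0.05556, 0.25556, 0.03333 (working shown to 5 dp, full precision carried).
D = 0.08889² + 0.42222² + 0.14444² + 0.05556² + 0.25556² + 0.03333² = 0.00790 + 0.17827 + 0.02086 + 0.00309 + 0.06531 + 0.00111 = 0.27654.
To 3 decimal places, D = 0.277.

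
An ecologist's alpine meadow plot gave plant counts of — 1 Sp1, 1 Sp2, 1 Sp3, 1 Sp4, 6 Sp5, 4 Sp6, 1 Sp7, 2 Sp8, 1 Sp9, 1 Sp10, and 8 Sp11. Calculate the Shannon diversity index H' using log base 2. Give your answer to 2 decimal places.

2.92

Total N = 1+1+1+1+6+4+1+2+1+1+8 = 27, so the proportions are 0.037, 0.037, 0.037, 0.037, 0.2222, 0.1481, 0.037, 0.0741, 0.037, 0.037, 0.2963 (working shown to 4 dp, full precision carried).
Each pᵢ log₂ pᵢ term: 0.037×(-4.7549)=-0.1761, 0.037×(-4.7549)=-0.1761, 0.037×(-4.7549)=-0.1761, 0.037×(-4.7549)=-0.1761, 0.2222×(-2.1699)=-0.4822, 0.1481×(-2.7549)=-0.4081, 0.037×(-4.7549)=-0.1761, 0.0741×(-3.7549)=-0.2781, 0.037×(-4.7549)=-0.1761, 0.037×(-4.7549)=-0.1761, 0.2963×(-1.7549)=-0.5200.
Sum = -2.9212, so H' = 2.92.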